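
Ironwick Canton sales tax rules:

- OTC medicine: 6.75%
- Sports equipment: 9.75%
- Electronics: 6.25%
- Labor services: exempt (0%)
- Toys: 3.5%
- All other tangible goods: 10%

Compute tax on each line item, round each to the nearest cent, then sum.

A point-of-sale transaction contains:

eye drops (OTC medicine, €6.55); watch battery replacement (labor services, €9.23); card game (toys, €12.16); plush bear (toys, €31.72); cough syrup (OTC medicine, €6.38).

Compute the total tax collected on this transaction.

€2.41

Eye drops €6.55: OTC medicine → 6.75% → €0.44
Watch battery replacement €9.23: labor services → 0% → €0.00
Card game €12.16: toys → 3.5% → €0.43
Plush bear €31.72: toys → 3.5% → €1.11
Cough syrup €6.38: OTC medicine → 6.75% → €0.43
Total tax = €0.44 + €0.43 + €1.11 + €0.43 = €2.41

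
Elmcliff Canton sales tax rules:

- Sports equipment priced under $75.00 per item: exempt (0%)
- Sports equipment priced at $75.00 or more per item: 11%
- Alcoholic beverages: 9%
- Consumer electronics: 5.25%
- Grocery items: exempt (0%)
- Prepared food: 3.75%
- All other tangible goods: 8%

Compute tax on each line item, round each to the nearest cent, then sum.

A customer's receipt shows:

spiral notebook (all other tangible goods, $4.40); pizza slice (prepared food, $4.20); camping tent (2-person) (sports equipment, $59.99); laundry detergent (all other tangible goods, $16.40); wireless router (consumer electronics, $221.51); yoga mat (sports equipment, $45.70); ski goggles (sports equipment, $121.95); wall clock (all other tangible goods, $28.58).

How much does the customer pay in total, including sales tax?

$531.88

Spiral notebook $4.40: all other tangible goods → 8% → $0.35
Pizza slice $4.20: prepared food → 3.75% → $0.16
Camping tent (2-person) $59.99: sports equipment, under $75.00 → 0% → $0.00
Laundry detergent $16.40: all other tangible goods → 8% → $1.31
Wireless router $221.51: consumer electronics → 5.25% → $11.63
Yoga mat $45.70: sports equipment, under $75.00 → 0% → $0.00
Ski goggles $121.95: sports equipment, $75.00 or more → 11% → $13.41
Wall clock $28.58: all other tangible goods → 8% → $2.29
Subtotal = $502.73; tax = $29.15; total due = $531.88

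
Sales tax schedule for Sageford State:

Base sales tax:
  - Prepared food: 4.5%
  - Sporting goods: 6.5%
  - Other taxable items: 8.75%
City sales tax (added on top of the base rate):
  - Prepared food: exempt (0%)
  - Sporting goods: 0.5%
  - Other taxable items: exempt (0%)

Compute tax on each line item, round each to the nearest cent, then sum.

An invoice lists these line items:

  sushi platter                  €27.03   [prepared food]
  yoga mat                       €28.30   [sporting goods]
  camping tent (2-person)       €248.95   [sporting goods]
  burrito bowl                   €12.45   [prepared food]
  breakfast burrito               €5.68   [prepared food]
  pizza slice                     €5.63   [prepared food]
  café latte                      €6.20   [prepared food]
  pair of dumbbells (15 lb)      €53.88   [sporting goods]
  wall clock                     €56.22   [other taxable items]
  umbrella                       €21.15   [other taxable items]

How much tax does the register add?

€32.52

Sushi platter €27.03: prepared food → 4.5% + 0% city = 4.5% → €1.22
Yoga mat €28.30: sporting goods → 6.5% + 0.5% city = 7% → €1.98
Camping tent (2-person) €248.95: sporting goods → 6.5% + 0.5% city = 7% → €17.43
Burrito bowl €12.45: prepared food → 4.5% + 0% city = 4.5% → €0.56
Breakfast burrito €5.68: prepared food → 4.5% + 0% city = 4.5% → €0.26
Pizza slice €5.63: prepared food → 4.5% + 0% city = 4.5% → €0.25
Café latte €6.20: prepared food → 4.5% + 0% city = 4.5% → €0.28
Pair of dumbbells (15 lb) €53.88: sporting goods → 6.5% + 0.5% city = 7% → €3.77
Wall clock €56.22: other taxable items → 8.75% + 0% city = 8.75% → €4.92
Umbrella €21.15: other taxable items → 8.75% + 0% city = 8.75% → €1.85
Total tax = €1.22 + €1.98 + €17.43 + €0.56 + €0.26 + €0.25 + €0.28 + €3.77 + €4.92 + €1.85 = €32.52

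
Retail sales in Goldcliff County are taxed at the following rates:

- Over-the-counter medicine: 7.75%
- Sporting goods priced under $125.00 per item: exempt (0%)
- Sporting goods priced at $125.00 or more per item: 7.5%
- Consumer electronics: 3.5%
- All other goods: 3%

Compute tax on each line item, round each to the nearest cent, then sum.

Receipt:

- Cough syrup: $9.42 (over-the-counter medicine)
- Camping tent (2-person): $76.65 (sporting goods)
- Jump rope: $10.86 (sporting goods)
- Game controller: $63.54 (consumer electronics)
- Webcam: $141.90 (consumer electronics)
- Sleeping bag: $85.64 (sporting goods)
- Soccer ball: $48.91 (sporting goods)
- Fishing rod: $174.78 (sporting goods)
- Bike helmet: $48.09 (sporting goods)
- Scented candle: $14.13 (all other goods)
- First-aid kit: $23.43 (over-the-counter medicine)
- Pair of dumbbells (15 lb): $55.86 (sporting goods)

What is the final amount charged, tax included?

Cough syrup $9.42: over-the-counter medicine → 7.75% → $0.73
Camping tent (2-person) $76.65: sporting goods, under $125.00 → 0% → $0.00
Jump rope $10.86: sporting goods, under $125.00 → 0% → $0.00
Game controller $63.54: consumer electronics → 3.5% → $2.22
Webcam $141.90: consumer electronics → 3.5% → $4.97
Sleeping bag $85.64: sporting goods, under $125.00 → 0% → $0.00
Soccer ball $48.91: sporting goods, under $125.00 → 0% → $0.00
Fishing rod $174.78: sporting goods, $125.00 or more → 7.5% → $13.11
Bike helmet $48.09: sporting goods, under $125.00 → 0% → $0.00
Scented candle $14.13: all other goods → 3% → $0.42
First-aid kit $23.43: over-the-counter medicine → 7.75% → $1.82
Pair of dumbbells (15 lb) $55.86: sporting goods, under $125.00 → 0% → $0.00
Subtotal = $753.21; tax = $23.27; total due = $776.48

$776.48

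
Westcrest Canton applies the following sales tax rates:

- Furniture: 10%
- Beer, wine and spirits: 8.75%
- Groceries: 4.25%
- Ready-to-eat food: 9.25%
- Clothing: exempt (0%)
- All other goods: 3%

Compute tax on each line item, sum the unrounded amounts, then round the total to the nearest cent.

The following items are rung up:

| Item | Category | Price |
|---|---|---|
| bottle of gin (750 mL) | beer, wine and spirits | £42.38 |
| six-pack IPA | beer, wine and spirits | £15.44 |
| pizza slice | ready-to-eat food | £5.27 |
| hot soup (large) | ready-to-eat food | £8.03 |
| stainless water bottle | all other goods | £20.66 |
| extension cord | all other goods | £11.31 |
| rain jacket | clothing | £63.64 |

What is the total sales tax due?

Bottle of gin (750 mL) £42.38: beer, wine and spirits → 8.75% → £3.70825
Six-pack IPA £15.44: beer, wine and spirits → 8.75% → £1.351
Pizza slice £5.27: ready-to-eat food → 9.25% → £0.487475
Hot soup (large) £8.03: ready-to-eat food → 9.25% → £0.742775
Stainless water bottle £20.66: all other goods → 3% → £0.6198
Extension cord £11.31: all other goods → 3% → £0.3393
Rain jacket £63.64: clothing → 0% → £0.00
Unrounded tax sum = £7.2486 → £7.25

£7.25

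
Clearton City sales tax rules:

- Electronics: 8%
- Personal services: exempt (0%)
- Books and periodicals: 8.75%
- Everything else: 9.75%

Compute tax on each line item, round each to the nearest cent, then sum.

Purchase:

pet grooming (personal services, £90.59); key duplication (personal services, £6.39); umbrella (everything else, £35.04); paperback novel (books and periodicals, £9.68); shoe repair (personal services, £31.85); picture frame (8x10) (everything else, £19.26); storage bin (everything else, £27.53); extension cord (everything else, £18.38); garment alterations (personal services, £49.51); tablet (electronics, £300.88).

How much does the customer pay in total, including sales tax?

Pet grooming £90.59: personal services → 0% → £0.00
Key duplication £6.39: personal services → 0% → £0.00
Umbrella £35.04: everything else → 9.75% → £3.42
Paperback novel £9.68: books and periodicals → 8.75% → £0.85
Shoe repair £31.85: personal services → 0% → £0.00
Picture frame (8x10) £19.26: everything else → 9.75% → £1.88
Storage bin £27.53: everything else → 9.75% → £2.68
Extension cord £18.38: everything else → 9.75% → £1.79
Garment alterations £49.51: personal services → 0% → £0.00
Tablet £300.88: electronics → 8% → £24.07
Subtotal = £589.11; tax = £34.69; total due = £623.80

£623.80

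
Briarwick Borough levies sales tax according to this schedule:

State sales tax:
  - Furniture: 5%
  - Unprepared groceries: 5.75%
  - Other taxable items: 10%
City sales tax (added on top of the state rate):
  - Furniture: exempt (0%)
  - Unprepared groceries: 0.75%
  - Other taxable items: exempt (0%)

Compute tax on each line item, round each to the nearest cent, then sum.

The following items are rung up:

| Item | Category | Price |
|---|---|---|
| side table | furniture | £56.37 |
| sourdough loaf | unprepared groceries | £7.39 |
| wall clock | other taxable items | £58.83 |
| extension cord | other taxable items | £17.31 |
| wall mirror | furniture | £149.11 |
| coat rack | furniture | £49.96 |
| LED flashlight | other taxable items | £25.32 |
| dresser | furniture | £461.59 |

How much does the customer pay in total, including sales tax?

Side table £56.37: furniture → 5% + 0% city = 5% → £2.82
Sourdough loaf £7.39: unprepared groceries → 5.75% + 0.75% city = 6.5% → £0.48
Wall clock £58.83: other taxable items → 10% + 0% city = 10% → £5.88
Extension cord £17.31: other taxable items → 10% + 0% city = 10% → £1.73
Wall mirror £149.11: furniture → 5% + 0% city = 5% → £7.46
Coat rack £49.96: furniture → 5% + 0% city = 5% → £2.50
LED flashlight £25.32: other taxable items → 10% + 0% city = 10% → £2.53
Dresser £461.59: furniture → 5% + 0% city = 5% → £23.08
Subtotal = £825.88; tax = £46.48; total due = £872.36

£872.36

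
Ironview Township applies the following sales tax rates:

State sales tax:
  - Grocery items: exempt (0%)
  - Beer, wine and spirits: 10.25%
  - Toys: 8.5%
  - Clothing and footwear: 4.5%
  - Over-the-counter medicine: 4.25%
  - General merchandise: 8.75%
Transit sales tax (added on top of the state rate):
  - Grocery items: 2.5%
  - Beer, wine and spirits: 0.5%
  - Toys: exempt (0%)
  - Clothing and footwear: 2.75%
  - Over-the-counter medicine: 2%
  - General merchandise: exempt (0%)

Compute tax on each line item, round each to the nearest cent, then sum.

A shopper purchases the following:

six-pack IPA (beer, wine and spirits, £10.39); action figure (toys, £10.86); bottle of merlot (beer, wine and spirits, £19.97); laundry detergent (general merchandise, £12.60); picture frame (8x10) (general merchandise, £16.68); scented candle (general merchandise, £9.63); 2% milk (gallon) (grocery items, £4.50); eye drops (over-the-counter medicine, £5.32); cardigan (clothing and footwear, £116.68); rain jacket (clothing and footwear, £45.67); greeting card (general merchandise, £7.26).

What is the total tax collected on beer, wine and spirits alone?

Six-pack IPA £10.39: beer, wine and spirits → 10.25% + 0.5% transit = 10.75% → £1.12
Bottle of merlot £19.97: beer, wine and spirits → 10.25% + 0.5% transit = 10.75% → £2.15
Tax on beer, wine and spirits = £1.12 + £2.15 = £3.27

£3.27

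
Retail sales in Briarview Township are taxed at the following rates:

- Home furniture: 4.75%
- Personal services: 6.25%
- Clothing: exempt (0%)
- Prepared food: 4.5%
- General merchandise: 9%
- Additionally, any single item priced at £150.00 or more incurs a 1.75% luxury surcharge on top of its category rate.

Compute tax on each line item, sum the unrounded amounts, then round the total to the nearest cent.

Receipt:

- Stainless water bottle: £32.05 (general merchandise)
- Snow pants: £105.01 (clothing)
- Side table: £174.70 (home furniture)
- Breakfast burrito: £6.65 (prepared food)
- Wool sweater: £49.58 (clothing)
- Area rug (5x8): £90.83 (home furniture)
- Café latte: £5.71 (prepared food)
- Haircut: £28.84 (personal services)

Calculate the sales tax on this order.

£20.91

Stainless water bottle £32.05: general merchandise → 9% → £2.8845
Snow pants £105.01: clothing → 0% → £0.00
Side table £174.70: home furniture → 4.75% + 1.75% surcharge = 6.5% → £11.3555
Breakfast burrito £6.65: prepared food → 4.5% → £0.29925
Wool sweater £49.58: clothing → 0% → £0.00
Area rug (5x8) £90.83: home furniture → 4.75% → £4.314425
Café latte £5.71: prepared food → 4.5% → £0.25695
Haircut £28.84: personal services → 6.25% → £1.8025
Unrounded tax sum = £20.913125 → £20.91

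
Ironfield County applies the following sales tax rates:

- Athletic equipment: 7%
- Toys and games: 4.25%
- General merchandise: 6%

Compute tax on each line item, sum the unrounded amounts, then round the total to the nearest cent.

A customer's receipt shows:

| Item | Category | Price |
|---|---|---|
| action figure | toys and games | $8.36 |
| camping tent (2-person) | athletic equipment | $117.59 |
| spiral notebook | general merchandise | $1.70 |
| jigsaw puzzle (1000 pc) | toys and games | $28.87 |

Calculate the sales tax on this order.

Action figure $8.36: toys and games → 4.25% → $0.3553
Camping tent (2-person) $117.59: athletic equipment → 7% → $8.2313
Spiral notebook $1.70: general merchandise → 6% → $0.102
Jigsaw puzzle (1000 pc) $28.87: toys and games → 4.25% → $1.226975
Unrounded tax sum = $9.915575 → $9.92

$9.92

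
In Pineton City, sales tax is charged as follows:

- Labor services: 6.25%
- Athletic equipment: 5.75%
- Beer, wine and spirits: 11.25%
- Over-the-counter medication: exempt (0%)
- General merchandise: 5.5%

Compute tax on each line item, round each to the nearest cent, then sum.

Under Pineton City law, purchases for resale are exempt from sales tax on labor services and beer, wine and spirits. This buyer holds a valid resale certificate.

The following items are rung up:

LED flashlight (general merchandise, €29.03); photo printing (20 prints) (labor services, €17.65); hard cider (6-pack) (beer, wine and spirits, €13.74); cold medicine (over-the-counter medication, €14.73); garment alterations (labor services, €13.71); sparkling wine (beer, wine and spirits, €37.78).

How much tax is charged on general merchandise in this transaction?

LED flashlight €29.03: general merchandise → 5.5% → €1.60
Tax on general merchandise = €1.60

€1.60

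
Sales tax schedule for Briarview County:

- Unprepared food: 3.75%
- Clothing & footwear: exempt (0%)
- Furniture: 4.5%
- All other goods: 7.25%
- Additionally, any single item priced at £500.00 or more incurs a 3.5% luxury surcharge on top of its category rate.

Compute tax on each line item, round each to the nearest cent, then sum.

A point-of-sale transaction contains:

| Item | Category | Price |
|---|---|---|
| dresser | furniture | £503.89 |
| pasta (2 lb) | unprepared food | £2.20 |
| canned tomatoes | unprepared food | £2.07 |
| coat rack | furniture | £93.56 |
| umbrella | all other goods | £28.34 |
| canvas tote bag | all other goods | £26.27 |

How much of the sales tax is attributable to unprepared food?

£0.16

Pasta (2 lb) £2.20: unprepared food → 3.75% → £0.08
Canned tomatoes £2.07: unprepared food → 3.75% → £0.08
Tax on unprepared food = £0.08 + £0.08 = £0.16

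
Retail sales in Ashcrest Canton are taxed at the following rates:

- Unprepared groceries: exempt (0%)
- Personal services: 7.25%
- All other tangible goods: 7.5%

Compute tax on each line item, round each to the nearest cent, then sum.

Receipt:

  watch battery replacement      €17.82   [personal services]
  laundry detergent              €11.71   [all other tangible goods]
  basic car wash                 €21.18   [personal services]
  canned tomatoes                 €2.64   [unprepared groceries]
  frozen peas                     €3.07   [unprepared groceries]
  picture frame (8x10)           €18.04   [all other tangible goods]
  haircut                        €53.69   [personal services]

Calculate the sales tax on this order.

€8.95

Watch battery replacement €17.82: personal services → 7.25% → €1.29
Laundry detergent €11.71: all other tangible goods → 7.5% → €0.88
Basic car wash €21.18: personal services → 7.25% → €1.54
Canned tomatoes €2.64: unprepared groceries → 0% → €0.00
Frozen peas €3.07: unprepared groceries → 0% → €0.00
Picture frame (8x10) €18.04: all other tangible goods → 7.5% → €1.35
Haircut €53.69: personal services → 7.25% → €3.89
Total tax = €1.29 + €0.88 + €1.54 + €1.35 + €3.89 = €8.95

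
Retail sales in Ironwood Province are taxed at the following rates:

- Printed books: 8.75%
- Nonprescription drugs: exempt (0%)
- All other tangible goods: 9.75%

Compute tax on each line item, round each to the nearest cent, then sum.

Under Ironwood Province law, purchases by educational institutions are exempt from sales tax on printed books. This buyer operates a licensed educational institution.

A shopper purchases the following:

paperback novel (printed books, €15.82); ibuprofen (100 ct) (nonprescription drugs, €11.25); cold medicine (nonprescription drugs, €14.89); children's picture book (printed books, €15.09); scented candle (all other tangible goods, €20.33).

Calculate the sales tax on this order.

Paperback novel €15.82: printed books, buyer-exempt → 0% → €0.00
Ibuprofen (100 ct) €11.25: nonprescription drugs → 0% → €0.00
Cold medicine €14.89: nonprescription drugs → 0% → €0.00
Children's picture book €15.09: printed books, buyer-exempt → 0% → €0.00
Scented candle €20.33: all other tangible goods → 9.75% → €1.98
Total tax = €1.98

€1.98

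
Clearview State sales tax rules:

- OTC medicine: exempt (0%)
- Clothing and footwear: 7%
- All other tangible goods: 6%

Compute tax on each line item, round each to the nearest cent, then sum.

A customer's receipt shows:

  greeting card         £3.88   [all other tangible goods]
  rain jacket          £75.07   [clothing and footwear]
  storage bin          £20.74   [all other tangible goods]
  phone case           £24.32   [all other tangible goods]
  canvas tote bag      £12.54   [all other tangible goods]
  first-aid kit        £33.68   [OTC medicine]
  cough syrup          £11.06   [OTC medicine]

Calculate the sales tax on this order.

£8.93

Greeting card £3.88: all other tangible goods → 6% → £0.23
Rain jacket £75.07: clothing and footwear → 7% → £5.25
Storage bin £20.74: all other tangible goods → 6% → £1.24
Phone case £24.32: all other tangible goods → 6% → £1.46
Canvas tote bag £12.54: all other tangible goods → 6% → £0.75
First-aid kit £33.68: OTC medicine → 0% → £0.00
Cough syrup £11.06: OTC medicine → 0% → £0.00
Total tax = £0.23 + £5.25 + £1.24 + £1.46 + £0.75 = £8.93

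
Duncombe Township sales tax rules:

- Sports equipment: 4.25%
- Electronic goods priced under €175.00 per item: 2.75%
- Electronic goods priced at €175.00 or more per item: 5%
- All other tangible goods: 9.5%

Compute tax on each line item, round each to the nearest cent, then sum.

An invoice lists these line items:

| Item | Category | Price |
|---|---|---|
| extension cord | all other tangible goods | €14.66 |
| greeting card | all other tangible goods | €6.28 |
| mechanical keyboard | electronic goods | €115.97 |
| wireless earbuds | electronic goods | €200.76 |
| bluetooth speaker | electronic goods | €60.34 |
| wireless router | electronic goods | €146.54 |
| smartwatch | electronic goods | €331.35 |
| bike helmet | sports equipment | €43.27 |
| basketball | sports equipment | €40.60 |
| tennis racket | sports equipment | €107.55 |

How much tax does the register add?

€45.62

Extension cord €14.66: all other tangible goods → 9.5% → €1.39
Greeting card €6.28: all other tangible goods → 9.5% → €0.60
Mechanical keyboard €115.97: electronic goods, under €175.00 → 2.75% → €3.19
Wireless earbuds €200.76: electronic goods, €175.00 or more → 5% → €10.04
Bluetooth speaker €60.34: electronic goods, under €175.00 → 2.75% → €1.66
Wireless router €146.54: electronic goods, under €175.00 → 2.75% → €4.03
Smartwatch €331.35: electronic goods, €175.00 or more → 5% → €16.57
Bike helmet €43.27: sports equipment → 4.25% → €1.84
Basketball €40.60: sports equipment → 4.25% → €1.73
Tennis racket €107.55: sports equipment → 4.25% → €4.57
Total tax = €1.39 + €0.60 + €3.19 + €10.04 + €1.66 + €4.03 + €16.57 + €1.84 + €1.73 + €4.57 = €45.62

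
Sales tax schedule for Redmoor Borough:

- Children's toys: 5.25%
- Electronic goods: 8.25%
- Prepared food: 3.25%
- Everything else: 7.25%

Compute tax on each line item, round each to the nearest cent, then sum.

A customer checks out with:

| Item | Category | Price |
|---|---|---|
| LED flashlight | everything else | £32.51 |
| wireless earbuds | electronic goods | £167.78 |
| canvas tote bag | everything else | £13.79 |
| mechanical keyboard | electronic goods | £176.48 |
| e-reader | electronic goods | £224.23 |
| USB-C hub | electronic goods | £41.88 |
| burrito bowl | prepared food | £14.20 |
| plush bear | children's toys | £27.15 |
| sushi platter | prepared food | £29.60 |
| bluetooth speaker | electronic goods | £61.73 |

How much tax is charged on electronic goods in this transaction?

£55.45

Wireless earbuds £167.78: electronic goods → 8.25% → £13.84
Mechanical keyboard £176.48: electronic goods → 8.25% → £14.56
E-reader £224.23: electronic goods → 8.25% → £18.50
USB-C hub £41.88: electronic goods → 8.25% → £3.46
Bluetooth speaker £61.73: electronic goods → 8.25% → £5.09
Tax on electronic goods = £13.84 + £14.56 + £18.50 + £3.46 + £5.09 = £55.45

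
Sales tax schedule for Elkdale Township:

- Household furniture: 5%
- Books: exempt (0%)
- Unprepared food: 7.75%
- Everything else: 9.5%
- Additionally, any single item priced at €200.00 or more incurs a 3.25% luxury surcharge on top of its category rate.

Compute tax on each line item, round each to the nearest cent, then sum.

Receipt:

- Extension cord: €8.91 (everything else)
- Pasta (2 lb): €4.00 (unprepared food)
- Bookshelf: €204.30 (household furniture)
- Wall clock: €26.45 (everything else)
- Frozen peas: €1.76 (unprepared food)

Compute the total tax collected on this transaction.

€20.66

Extension cord €8.91: everything else → 9.5% → €0.85
Pasta (2 lb) €4.00: unprepared food → 7.75% → €0.31
Bookshelf €204.30: household furniture → 5% + 3.25% surcharge = 8.25% → €16.85
Wall clock €26.45: everything else → 9.5% → €2.51
Frozen peas €1.76: unprepared food → 7.75% → €0.14
Total tax = €0.85 + €0.31 + €16.85 + €2.51 + €0.14 = €20.66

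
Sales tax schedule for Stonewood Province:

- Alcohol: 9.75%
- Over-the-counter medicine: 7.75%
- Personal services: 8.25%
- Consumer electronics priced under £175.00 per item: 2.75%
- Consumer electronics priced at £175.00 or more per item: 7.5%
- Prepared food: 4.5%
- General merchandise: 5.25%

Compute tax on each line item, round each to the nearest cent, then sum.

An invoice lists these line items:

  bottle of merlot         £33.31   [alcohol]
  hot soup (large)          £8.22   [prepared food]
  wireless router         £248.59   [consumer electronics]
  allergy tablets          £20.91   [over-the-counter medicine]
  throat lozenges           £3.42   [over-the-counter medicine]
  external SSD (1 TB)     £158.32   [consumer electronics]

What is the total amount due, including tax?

Bottle of merlot £33.31: alcohol → 9.75% → £3.25
Hot soup (large) £8.22: prepared food → 4.5% → £0.37
Wireless router £248.59: consumer electronics, £175.00 or more → 7.5% → £18.64
Allergy tablets £20.91: over-the-counter medicine → 7.75% → £1.62
Throat lozenges £3.42: over-the-counter medicine → 7.75% → £0.27
External SSD (1 TB) £158.32: consumer electronics, under £175.00 → 2.75% → £4.35
Subtotal = £472.77; tax = £28.50; total due = £501.27

£501.27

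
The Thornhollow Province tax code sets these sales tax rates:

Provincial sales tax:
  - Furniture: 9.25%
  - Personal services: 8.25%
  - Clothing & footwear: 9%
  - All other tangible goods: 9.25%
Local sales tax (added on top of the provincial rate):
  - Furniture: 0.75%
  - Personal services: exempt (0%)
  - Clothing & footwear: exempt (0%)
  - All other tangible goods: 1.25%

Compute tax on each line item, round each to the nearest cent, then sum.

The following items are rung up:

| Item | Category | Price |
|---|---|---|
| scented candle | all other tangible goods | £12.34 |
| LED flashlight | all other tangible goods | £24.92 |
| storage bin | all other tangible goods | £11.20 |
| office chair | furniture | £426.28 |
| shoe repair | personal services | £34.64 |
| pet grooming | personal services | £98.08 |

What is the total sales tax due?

Scented candle £12.34: all other tangible goods → 9.25% + 1.25% local = 10.5% → £1.30
LED flashlight £24.92: all other tangible goods → 9.25% + 1.25% local = 10.5% → £2.62
Storage bin £11.20: all other tangible goods → 9.25% + 1.25% local = 10.5% → £1.18
Office chair £426.28: furniture → 9.25% + 0.75% local = 10% → £42.63
Shoe repair £34.64: personal services → 8.25% + 0% local = 8.25% → £2.86
Pet grooming £98.08: personal services → 8.25% + 0% local = 8.25% → £8.09
Total tax = £1.30 + £2.62 + £1.18 + £42.63 + £2.86 + £8.09 = £58.68

£58.68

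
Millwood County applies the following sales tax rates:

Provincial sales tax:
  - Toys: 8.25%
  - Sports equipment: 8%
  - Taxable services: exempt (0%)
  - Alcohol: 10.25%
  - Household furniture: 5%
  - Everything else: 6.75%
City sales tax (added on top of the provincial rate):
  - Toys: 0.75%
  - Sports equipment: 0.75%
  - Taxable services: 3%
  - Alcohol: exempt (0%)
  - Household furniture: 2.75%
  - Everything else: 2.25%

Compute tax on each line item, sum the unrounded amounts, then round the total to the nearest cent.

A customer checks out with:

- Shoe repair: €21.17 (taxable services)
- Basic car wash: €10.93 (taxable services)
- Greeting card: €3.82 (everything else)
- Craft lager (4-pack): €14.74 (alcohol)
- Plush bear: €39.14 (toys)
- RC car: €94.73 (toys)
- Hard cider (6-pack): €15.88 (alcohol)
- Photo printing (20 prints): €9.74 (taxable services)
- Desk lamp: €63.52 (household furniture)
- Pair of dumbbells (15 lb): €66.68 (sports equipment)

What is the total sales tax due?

Shoe repair €21.17: taxable services → 0% + 3% city = 3% → €0.6351
Basic car wash €10.93: taxable services → 0% + 3% city = 3% → €0.3279
Greeting card €3.82: everything else → 6.75% + 2.25% city = 9% → €0.3438
Craft lager (4-pack) €14.74: alcohol → 10.25% + 0% city = 10.25% → €1.51085
Plush bear €39.14: toys → 8.25% + 0.75% city = 9% → €3.5226
RC car €94.73: toys → 8.25% + 0.75% city = 9% → €8.5257
Hard cider (6-pack) €15.88: alcohol → 10.25% + 0% city = 10.25% → €1.6277
Photo printing (20 prints) €9.74: taxable services → 0% + 3% city = 3% → €0.2922
Desk lamp €63.52: household furniture → 5% + 2.75% city = 7.75% → €4.9228
Pair of dumbbells (15 lb) €66.68: sports equipment → 8% + 0.75% city = 8.75% → €5.8345
Unrounded tax sum = €27.54315 → €27.54

€27.54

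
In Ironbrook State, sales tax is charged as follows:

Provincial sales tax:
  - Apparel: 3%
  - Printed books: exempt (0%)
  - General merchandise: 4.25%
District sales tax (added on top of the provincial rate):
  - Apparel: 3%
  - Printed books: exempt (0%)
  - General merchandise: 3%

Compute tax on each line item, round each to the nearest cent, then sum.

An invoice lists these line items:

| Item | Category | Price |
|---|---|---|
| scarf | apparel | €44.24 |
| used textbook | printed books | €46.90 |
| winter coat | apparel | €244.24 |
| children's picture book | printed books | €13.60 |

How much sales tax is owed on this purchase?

Scarf €44.24: apparel → 3% + 3% district = 6% → €2.65
Used textbook €46.90: printed books → 0% + 0% district = 0% → €0.00
Winter coat €244.24: apparel → 3% + 3% district = 6% → €14.65
Children's picture book €13.60: printed books → 0% + 0% district = 0% → €0.00
Total tax = €2.65 + €14.65 = €17.30

€17.30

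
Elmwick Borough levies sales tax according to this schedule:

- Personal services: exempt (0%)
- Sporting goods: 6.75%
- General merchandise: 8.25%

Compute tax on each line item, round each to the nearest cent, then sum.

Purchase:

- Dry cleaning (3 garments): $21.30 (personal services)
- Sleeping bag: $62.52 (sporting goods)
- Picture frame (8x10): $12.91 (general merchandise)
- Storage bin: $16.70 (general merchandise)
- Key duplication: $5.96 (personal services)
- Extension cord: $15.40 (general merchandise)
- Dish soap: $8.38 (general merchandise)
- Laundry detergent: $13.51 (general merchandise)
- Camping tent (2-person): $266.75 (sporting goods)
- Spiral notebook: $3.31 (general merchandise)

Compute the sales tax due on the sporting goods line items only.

$22.23

Sleeping bag $62.52: sporting goods → 6.75% → $4.22
Camping tent (2-person) $266.75: sporting goods → 6.75% → $18.01
Tax on sporting goods = $4.22 + $18.01 = $22.23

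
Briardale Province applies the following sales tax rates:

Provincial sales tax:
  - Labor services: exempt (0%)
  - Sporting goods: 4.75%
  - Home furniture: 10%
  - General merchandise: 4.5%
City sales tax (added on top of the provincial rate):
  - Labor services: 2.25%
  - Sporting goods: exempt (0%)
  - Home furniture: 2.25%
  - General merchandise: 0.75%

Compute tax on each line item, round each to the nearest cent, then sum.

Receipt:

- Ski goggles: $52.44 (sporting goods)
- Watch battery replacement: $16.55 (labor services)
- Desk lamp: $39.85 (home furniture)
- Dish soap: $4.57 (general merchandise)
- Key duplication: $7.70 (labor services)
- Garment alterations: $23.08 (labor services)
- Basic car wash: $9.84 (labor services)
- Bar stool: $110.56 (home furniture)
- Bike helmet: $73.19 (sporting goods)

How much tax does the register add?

$25.91

Ski goggles $52.44: sporting goods → 4.75% + 0% city = 4.75% → $2.49
Watch battery replacement $16.55: labor services → 0% + 2.25% city = 2.25% → $0.37
Desk lamp $39.85: home furniture → 10% + 2.25% city = 12.25% → $4.88
Dish soap $4.57: general merchandise → 4.5% + 0.75% city = 5.25% → $0.24
Key duplication $7.70: labor services → 0% + 2.25% city = 2.25% → $0.17
Garment alterations $23.08: labor services → 0% + 2.25% city = 2.25% → $0.52
Basic car wash $9.84: labor services → 0% + 2.25% city = 2.25% → $0.22
Bar stool $110.56: home furniture → 10% + 2.25% city = 12.25% → $13.54
Bike helmet $73.19: sporting goods → 4.75% + 0% city = 4.75% → $3.48
Total tax = $2.49 + $0.37 + $4.88 + $0.24 + $0.17 + $0.52 + $0.22 + $13.54 + $3.48 = $25.91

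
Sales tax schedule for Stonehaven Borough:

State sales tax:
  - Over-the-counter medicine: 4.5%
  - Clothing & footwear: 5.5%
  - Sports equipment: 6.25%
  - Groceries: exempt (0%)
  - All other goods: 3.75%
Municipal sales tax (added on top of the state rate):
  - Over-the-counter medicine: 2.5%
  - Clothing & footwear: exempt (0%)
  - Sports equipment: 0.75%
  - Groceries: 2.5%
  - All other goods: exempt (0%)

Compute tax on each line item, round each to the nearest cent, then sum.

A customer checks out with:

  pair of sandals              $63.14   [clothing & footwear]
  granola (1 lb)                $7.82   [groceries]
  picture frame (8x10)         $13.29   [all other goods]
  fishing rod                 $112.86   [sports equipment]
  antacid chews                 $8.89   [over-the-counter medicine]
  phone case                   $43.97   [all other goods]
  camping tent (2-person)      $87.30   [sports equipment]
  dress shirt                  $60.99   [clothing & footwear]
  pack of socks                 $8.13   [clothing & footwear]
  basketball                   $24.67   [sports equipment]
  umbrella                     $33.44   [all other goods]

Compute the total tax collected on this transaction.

Pair of sandals $63.14: clothing & footwear → 5.5% + 0% municipal = 5.5% → $3.47
Granola (1 lb) $7.82: groceries → 0% + 2.5% municipal = 2.5% → $0.20
Picture frame (8x10) $13.29: all other goods → 3.75% + 0% municipal = 3.75% → $0.50
Fishing rod $112.86: sports equipment → 6.25% + 0.75% municipal = 7% → $7.90
Antacid chews $8.89: over-the-counter medicine → 4.5% + 2.5% municipal = 7% → $0.62
Phone case $43.97: all other goods → 3.75% + 0% municipal = 3.75% → $1.65
Camping tent (2-person) $87.30: sports equipment → 6.25% + 0.75% municipal = 7% → $6.11
Dress shirt $60.99: clothing & footwear → 5.5% + 0% municipal = 5.5% → $3.35
Pack of socks $8.13: clothing & footwear → 5.5% + 0% municipal = 5.5% → $0.45
Basketball $24.67: sports equipment → 6.25% + 0.75% municipal = 7% → $1.73
Umbrella $33.44: all other goods → 3.75% + 0% municipal = 3.75% → $1.25
Total tax = $3.47 + $0.20 + $0.50 + $7.90 + $0.62 + $1.65 + $6.11 + $3.35 + $0.45 + $1.73 + $1.25 = $27.23

$27.23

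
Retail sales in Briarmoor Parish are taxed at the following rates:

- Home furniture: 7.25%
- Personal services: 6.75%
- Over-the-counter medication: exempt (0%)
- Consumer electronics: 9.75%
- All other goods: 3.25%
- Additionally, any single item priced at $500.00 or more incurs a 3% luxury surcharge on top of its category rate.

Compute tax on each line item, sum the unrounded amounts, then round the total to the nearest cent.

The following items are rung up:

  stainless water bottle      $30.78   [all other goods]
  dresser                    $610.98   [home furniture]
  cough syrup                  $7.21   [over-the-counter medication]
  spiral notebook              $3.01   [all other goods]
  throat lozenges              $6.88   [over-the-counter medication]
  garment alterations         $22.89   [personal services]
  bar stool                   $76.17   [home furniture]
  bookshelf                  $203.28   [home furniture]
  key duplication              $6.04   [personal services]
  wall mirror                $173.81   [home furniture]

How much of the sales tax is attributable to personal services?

$1.95

Garment alterations $22.89: personal services → 6.75% → $1.545075
Key duplication $6.04: personal services → 6.75% → $0.4077
Tax on personal services: unrounded sum = $1.952775 → $1.95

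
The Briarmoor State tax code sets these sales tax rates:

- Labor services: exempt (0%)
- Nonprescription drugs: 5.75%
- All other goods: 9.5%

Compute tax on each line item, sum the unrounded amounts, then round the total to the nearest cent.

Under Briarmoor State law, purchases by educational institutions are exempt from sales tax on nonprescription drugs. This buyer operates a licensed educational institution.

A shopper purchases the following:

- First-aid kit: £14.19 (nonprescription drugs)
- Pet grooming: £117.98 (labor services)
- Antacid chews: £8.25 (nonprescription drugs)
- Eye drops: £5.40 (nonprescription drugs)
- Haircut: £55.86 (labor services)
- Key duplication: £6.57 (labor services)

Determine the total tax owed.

First-aid kit £14.19: nonprescription drugs, buyer-exempt → 0% → £0.00
Pet grooming £117.98: labor services → 0% → £0.00
Antacid chews £8.25: nonprescription drugs, buyer-exempt → 0% → £0.00
Eye drops £5.40: nonprescription drugs, buyer-exempt → 0% → £0.00
Haircut £55.86: labor services → 0% → £0.00
Key duplication £6.57: labor services → 0% → £0.00
Unrounded tax sum = £0.00 → £0.00

£0.00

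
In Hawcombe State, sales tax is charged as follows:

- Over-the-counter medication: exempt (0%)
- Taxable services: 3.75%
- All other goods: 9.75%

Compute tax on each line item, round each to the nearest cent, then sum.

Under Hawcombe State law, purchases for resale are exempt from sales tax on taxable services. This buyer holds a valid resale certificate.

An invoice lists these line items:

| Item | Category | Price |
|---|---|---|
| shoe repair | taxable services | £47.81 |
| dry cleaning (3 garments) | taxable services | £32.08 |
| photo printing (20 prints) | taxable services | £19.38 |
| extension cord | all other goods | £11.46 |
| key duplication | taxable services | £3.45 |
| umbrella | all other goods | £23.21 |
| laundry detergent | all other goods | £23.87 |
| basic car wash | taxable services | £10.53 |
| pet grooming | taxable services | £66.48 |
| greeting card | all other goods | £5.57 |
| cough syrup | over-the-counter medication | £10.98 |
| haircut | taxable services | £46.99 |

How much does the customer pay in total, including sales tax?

Shoe repair £47.81: taxable services, buyer-exempt → 0% → £0.00
Dry cleaning (3 garments) £32.08: taxable services, buyer-exempt → 0% → £0.00
Photo printing (20 prints) £19.38: taxable services, buyer-exempt → 0% → £0.00
Extension cord £11.46: all other goods → 9.75% → £1.12
Key duplication £3.45: taxable services, buyer-exempt → 0% → £0.00
Umbrella £23.21: all other goods → 9.75% → £2.26
Laundry detergent £23.87: all other goods → 9.75% → £2.33
Basic car wash £10.53: taxable services, buyer-exempt → 0% → £0.00
Pet grooming £66.48: taxable services, buyer-exempt → 0% → £0.00
Greeting card £5.57: all other goods → 9.75% → £0.54
Cough syrup £10.98: over-the-counter medication → 0% → £0.00
Haircut £46.99: taxable services, buyer-exempt → 0% → £0.00
Subtotal = £301.81; tax = £6.25; total due = £308.06

£308.06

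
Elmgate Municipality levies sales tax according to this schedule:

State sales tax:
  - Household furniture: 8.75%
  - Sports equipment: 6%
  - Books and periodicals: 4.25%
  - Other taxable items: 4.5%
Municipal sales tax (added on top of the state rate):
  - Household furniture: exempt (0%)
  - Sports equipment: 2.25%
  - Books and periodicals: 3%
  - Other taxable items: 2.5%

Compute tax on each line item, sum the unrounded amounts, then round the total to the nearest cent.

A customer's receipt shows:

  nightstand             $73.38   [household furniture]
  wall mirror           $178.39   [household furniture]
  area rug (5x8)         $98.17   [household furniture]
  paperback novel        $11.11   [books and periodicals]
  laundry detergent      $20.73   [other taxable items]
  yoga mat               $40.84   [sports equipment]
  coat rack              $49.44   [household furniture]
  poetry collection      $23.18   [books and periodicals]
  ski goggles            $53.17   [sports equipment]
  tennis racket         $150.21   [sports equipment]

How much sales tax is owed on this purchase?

Nightstand $73.38: household furniture → 8.75% + 0% municipal = 8.75% → $6.42075
Wall mirror $178.39: household furniture → 8.75% + 0% municipal = 8.75% → $15.609125
Area rug (5x8) $98.17: household furniture → 8.75% + 0% municipal = 8.75% → $8.589875
Paperback novel $11.11: books and periodicals → 4.25% + 3% municipal = 7.25% → $0.805475
Laundry detergent $20.73: other taxable items → 4.5% + 2.5% municipal = 7% → $1.4511
Yoga mat $40.84: sports equipment → 6% + 2.25% municipal = 8.25% → $3.3693
Coat rack $49.44: household furniture → 8.75% + 0% municipal = 8.75% → $4.326
Poetry collection $23.18: books and periodicals → 4.25% + 3% municipal = 7.25% → $1.68055
Ski goggles $53.17: sports equipment → 6% + 2.25% municipal = 8.25% → $4.386525
Tennis racket $150.21: sports equipment → 6% + 2.25% municipal = 8.25% → $12.392325
Unrounded tax sum = $59.031025 → $59.03

$59.03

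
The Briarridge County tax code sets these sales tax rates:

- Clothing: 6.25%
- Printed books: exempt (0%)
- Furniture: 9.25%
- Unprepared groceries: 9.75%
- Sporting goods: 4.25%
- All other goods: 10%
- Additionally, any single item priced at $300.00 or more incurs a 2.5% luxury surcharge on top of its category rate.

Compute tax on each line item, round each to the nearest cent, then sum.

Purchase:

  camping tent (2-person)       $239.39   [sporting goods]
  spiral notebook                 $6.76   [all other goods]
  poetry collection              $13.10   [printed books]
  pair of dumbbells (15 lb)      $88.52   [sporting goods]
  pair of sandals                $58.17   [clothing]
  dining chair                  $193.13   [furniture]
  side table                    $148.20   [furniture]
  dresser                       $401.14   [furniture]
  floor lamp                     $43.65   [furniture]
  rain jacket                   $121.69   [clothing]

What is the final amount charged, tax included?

Camping tent (2-person) $239.39: sporting goods → 4.25% → $10.17
Spiral notebook $6.76: all other goods → 10% → $0.68
Poetry collection $13.10: printed books → 0% → $0.00
Pair of dumbbells (15 lb) $88.52: sporting goods → 4.25% → $3.76
Pair of sandals $58.17: clothing → 6.25% → $3.64
Dining chair $193.13: furniture → 9.25% → $17.86
Side table $148.20: furniture → 9.25% → $13.71
Dresser $401.14: furniture → 9.25% + 2.5% surcharge = 11.75% → $47.13
Floor lamp $43.65: furniture → 9.25% → $4.04
Rain jacket $121.69: clothing → 6.25% → $7.61
Subtotal = $1313.75; tax = $108.60; total due = $1422.35

$1422.35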